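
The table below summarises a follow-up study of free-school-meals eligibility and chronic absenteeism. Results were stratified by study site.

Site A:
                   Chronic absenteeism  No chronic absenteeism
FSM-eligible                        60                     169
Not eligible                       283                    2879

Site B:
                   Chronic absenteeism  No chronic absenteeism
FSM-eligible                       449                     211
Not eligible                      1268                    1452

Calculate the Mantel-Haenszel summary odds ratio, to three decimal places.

OR_MH = Σ(aᵢdᵢ/nᵢ) / Σ(bᵢcᵢ/nᵢ), where nᵢ is the stratum total.
Stratum 1 (Site A): n = 3391; a·d/n = 60·2879/3391 = 50.9407; b·c/n = 169·283/3391 = 14.1041
Stratum 2 (Site B): n = 3380; a·d/n = 449·1452/3380 = 192.8840; b·c/n = 211·1268/3380 = 79.1562
OR_MH = (50.9407 + 192.8840) / (14.1041 + 79.1562) = 243.8247 / 93.2603 = 2.61445

2.614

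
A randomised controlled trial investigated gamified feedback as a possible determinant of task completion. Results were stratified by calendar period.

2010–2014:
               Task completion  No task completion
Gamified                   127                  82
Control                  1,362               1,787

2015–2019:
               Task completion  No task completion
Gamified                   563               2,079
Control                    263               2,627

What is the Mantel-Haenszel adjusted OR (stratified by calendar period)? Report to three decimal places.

2.536

OR_MH = Σ(aᵢdᵢ/nᵢ) / Σ(bᵢcᵢ/nᵢ), where nᵢ is the stratum total.
Stratum 1 (2010–2014): n = 3358; a·d/n = 127·1787/3358 = 67.5846; b·c/n = 82·1362/3358 = 33.2591
Stratum 2 (2015–2019): n = 5532; a·d/n = 563·2627/5532 = 267.3538; b·c/n = 2079·263/5532 = 98.8389
OR_MH = (67.5846 + 267.3538) / (33.2591 + 98.8389) = 334.9383 / 132.0980 = 2.53553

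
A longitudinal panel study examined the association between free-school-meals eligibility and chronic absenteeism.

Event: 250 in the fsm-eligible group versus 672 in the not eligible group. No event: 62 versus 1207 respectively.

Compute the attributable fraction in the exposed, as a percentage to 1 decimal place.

55.4

From the description: a = 250, b = 62, c = 672, d = 1207.
Risk in exposed = 250/312 = 0.80128; risk in unexposed = 672/1879 = 0.35764.
RR = 0.80128/0.35764 = 2.24049
AR% = (RR − 1)/RR × 100 = (2.24049 − 1)/2.24049 × 100 = 55.3669%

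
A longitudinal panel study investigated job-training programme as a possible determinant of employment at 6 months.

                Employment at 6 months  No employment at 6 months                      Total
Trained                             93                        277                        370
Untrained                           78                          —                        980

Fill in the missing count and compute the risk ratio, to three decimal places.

3.158

The missing cell is in the unexposed row: 980 − 78 = 902.
So a = 93, b = 277, c = 78, d = 902.
RR = [a/(a+b)] / [c/(c+d)] = (93/370) / (78/980) = 0.25135/0.07959 = 3.15800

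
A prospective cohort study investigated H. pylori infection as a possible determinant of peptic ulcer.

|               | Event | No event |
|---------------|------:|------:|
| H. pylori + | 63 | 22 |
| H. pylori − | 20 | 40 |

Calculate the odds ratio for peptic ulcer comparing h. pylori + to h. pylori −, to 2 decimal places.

5.73

Cells: a = 63, b = 22, c = 20, d = 40.
OR = (a·d)/(b·c) = (63 × 40) / (22 × 20) = 2520 / 440 = 5.72727
The odds of peptic ulcer are about 5.73 times as high in the h. pylori + group.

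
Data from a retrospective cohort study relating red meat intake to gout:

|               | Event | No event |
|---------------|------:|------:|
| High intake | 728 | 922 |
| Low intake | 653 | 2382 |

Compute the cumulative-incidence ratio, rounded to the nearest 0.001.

2.051

Cells: a = 728, b = 922, c = 653, d = 2382.
Risk in exposed = 728/1650 = 0.44121; risk in unexposed = 653/3035 = 0.21516.
RR = 0.44121 / 0.21516 = 2.05066
The risk among the exposed is 2.05 times that among the unexposed.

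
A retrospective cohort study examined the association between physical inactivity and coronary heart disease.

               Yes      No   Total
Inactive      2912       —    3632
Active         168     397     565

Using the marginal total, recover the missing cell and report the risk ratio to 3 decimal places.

2.696

The missing cell is in the exposed row: 3632 − 2912 = 720.
So a = 2912, b = 720, c = 168, d = 397.
RR = [a/(a+b)] / [c/(c+d)] = (2912/3632) / (168/565) = 0.80176/0.29735 = 2.69640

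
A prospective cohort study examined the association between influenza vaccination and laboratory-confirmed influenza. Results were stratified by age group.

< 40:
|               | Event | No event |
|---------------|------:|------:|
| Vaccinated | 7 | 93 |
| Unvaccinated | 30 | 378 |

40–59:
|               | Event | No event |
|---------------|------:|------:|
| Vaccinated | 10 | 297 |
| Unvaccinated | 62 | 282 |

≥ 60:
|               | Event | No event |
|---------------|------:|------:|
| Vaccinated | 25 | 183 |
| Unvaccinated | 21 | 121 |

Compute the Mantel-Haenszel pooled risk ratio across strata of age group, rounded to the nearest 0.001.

RR_MH = Σ(aᵢ·n₀ᵢ/nᵢ) / Σ(cᵢ·n₁ᵢ/nᵢ), with n₁ᵢ = aᵢ+bᵢ (exposed), n₀ᵢ = cᵢ+dᵢ (unexposed), nᵢ = n₁ᵢ+n₀ᵢ.
Stratum 1 (< 40): n₁ = 100, n₀ = 408, n = 508; a·n₀/n = 7·408/508 = 5.6220; c·n₁/n = 30·100/508 = 5.9055
Stratum 2 (40–59): n₁ = 307, n₀ = 344, n = 651; a·n₀/n = 10·344/651 = 5.2842; c·n₁/n = 62·307/651 = 29.2381
Stratum 3 (≥ 60): n₁ = 208, n₀ = 142, n = 350; a·n₀/n = 25·142/350 = 10.1429; c·n₁/n = 21·208/350 = 12.4800
RR_MH = (5.6220 + 5.2842 + 10.1429) / (5.9055 + 29.2381 + 12.4800) = 21.0491 / 47.6236 = 0.44199

0.442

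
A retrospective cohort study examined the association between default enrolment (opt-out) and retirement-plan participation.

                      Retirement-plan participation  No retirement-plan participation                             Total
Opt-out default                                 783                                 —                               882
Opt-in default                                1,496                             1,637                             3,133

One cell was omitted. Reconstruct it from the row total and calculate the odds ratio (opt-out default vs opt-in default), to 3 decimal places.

8.655

The missing cell is in the exposed row: 882 − 783 = 99.
So a = 783, b = 99, c = 1496, d = 1637.
OR = (a·d)/(b·c) = (783 × 1637) / (99 × 1496) = 1281771 / 148104 = 8.65453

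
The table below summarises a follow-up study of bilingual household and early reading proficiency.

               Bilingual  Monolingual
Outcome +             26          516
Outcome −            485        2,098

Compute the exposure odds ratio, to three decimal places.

Reading the table with exposure as columns: a = 26 (Bilingual, case), b = 485 (Bilingual, non-case), c = 516 (Monolingual, case), d = 2098.
OR = (a·d)/(b·c) = (26 × 2098) / (485 × 516) = 54548 / 250260 = 0.21797
Exposure is associated with lower odds of early reading proficiency (OR = 0.22 < 1).

0.218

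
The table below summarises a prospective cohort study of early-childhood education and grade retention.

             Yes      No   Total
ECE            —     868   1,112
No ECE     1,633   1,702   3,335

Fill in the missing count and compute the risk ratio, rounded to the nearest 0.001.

0.448

The missing cell is in the exposed row: 1112 − 868 = 244.
So a = 244, b = 868, c = 1633, d = 1702.
RR = [a/(a+b)] / [c/(c+d)] = (244/1112) / (1633/3335) = 0.21942/0.48966 = 0.44812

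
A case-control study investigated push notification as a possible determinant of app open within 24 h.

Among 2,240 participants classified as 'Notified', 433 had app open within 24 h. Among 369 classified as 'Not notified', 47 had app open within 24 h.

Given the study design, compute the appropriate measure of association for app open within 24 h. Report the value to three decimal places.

1.642

From the description: a = 433, b = 1807, c = 47, d = 322.
This is a case-control study: participants were sampled on outcome status, so risks in the source population cannot be estimated directly — relative risk is not valid here. The odds ratio is the appropriate measure.
OR = (a·d)/(b·c) = (433 × 322) / (1807 × 47) = 139426 / 84929 = 1.64168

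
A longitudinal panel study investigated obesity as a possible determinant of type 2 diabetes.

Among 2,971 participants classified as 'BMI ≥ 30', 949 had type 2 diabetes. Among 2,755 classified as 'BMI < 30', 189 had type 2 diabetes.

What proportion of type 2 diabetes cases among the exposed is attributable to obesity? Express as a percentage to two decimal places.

From the description: a = 949, b = 2022, c = 189, d = 2566.
Risk in exposed = 949/2971 = 0.31942; risk in unexposed = 189/2755 = 0.06860.
RR = 0.31942/0.06860 = 4.65611
AR% = (RR − 1)/RR × 100 = (4.65611 − 1)/4.65611 × 100 = 78.5229%

78.52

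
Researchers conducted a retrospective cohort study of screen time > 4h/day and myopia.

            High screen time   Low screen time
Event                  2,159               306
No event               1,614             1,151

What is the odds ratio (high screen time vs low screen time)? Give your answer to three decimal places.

Reading the table with exposure as columns: a = 2159 (High screen time, case), b = 1614 (High screen time, non-case), c = 306 (Low screen time, case), d = 1151.
OR = (a·d)/(b·c) = (2159 × 1151) / (1614 × 306) = 2485009 / 493884 = 5.03156
The odds of myopia are about 5.03 times as high in the high screen time group.

5.032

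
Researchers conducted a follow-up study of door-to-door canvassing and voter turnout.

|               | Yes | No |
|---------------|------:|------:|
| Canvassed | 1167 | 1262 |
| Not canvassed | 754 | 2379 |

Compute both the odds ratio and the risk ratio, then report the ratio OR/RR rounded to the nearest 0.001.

1.462

Cells: a = 1167, b = 1262, c = 754, d = 2379.
OR = (1167·2379)/(1262·754) = 2776293/951548 = 2.91766
Risk in exposed = 1167/2429 = 0.48044; risk in unexposed = 754/3133 = 0.24066; RR = 1.99633
OR/RR = 2.91766 / 1.99633 = 1.46151
The outcome is not rare, so the OR lies further from 1 than the RR.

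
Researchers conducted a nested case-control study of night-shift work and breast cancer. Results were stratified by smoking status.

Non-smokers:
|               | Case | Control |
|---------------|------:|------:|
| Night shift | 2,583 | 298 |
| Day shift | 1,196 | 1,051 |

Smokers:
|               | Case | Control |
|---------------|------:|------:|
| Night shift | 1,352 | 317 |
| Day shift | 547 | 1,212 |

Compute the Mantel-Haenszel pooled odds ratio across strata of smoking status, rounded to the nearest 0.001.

OR_MH = Σ(aᵢdᵢ/nᵢ) / Σ(bᵢcᵢ/nᵢ), where nᵢ is the stratum total.
Stratum 1 (Non-smokers): n = 5128; a·d/n = 2583·1051/5128 = 529.3941; b·c/n = 298·1196/5128 = 69.5023
Stratum 2 (Smokers): n = 3428; a·d/n = 1352·1212/3428 = 478.0117; b·c/n = 317·547/3428 = 50.5831
OR_MH = (529.3941 + 478.0117) / (69.5023 + 50.5831) = 1007.4058 / 120.0855 = 8.38907

8.389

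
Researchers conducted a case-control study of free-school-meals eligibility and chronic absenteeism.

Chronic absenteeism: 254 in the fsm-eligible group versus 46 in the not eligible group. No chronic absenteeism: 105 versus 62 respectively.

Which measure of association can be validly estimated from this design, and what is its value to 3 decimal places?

From the description: a = 254, b = 105, c = 46, d = 62.
This is a case-control study: participants were sampled on outcome status, so risks in the source population cannot be estimated directly — relative risk is not valid here. The odds ratio is the appropriate measure.
OR = (a·d)/(b·c) = (254 × 62) / (105 × 46) = 15748 / 4830 = 3.26046

3.260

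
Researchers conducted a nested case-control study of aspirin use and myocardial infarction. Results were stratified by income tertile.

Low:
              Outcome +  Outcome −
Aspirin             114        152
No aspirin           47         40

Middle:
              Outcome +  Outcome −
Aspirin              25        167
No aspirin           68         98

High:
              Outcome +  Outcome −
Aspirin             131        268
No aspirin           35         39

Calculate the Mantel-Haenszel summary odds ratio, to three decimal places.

0.426

OR_MH = Σ(aᵢdᵢ/nᵢ) / Σ(bᵢcᵢ/nᵢ), where nᵢ is the stratum total.
Stratum 1 (Low): n = 353; a·d/n = 114·40/353 = 12.9178; b·c/n = 152·47/353 = 20.2380
Stratum 2 (Middle): n = 358; a·d/n = 25·98/358 = 6.8436; b·c/n = 167·68/358 = 31.7207
Stratum 3 (High): n = 473; a·d/n = 131·39/473 = 10.8013; b·c/n = 268·35/473 = 19.8309
OR_MH = (12.9178 + 6.8436 + 10.8013) / (20.2380 + 31.7207 + 19.8309) = 30.5627 / 71.7895 = 0.42573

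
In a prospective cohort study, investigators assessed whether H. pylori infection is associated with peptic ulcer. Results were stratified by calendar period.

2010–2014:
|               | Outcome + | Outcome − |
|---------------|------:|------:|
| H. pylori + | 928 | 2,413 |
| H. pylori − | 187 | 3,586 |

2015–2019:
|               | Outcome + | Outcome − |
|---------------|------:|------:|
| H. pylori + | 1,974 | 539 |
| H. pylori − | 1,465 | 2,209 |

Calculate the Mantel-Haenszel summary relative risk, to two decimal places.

2.44

RR_MH = Σ(aᵢ·n₀ᵢ/nᵢ) / Σ(cᵢ·n₁ᵢ/nᵢ), with n₁ᵢ = aᵢ+bᵢ (exposed), n₀ᵢ = cᵢ+dᵢ (unexposed), nᵢ = n₁ᵢ+n₀ᵢ.
Stratum 1 (2010–2014): n₁ = 3341, n₀ = 3773, n = 7114; a·n₀/n = 928·3773/7114 = 492.1766; c·n₁/n = 187·3341/7114 = 87.8222
Stratum 2 (2015–2019): n₁ = 2513, n₀ = 3674, n = 6187; a·n₀/n = 1974·3674/6187 = 1172.2121; c·n₁/n = 1465·2513/6187 = 595.0453
RR_MH = (492.1766 + 1172.2121) / (87.8222 + 595.0453) = 1664.3886 / 682.8674 = 2.43735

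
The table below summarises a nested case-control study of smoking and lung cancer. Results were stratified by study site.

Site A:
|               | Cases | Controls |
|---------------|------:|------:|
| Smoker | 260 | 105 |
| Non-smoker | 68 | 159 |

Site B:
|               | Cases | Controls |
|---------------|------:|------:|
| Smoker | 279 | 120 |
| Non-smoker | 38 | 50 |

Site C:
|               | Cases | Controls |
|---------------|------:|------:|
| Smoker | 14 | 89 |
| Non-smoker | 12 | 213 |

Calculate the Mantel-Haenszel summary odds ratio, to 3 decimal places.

4.358

OR_MH = Σ(aᵢdᵢ/nᵢ) / Σ(bᵢcᵢ/nᵢ), where nᵢ is the stratum total.
Stratum 1 (Site A): n = 592; a·d/n = 260·159/592 = 69.8311; b·c/n = 105·68/592 = 12.0608
Stratum 2 (Site B): n = 487; a·d/n = 279·50/487 = 28.6448; b·c/n = 120·38/487 = 9.3634
Stratum 3 (Site C): n = 328; a·d/n = 14·213/328 = 9.0915; b·c/n = 89·12/328 = 3.2561
OR_MH = (69.8311 + 28.6448 + 9.0915) / (12.0608 + 9.3634 + 3.2561) = 107.5673 / 24.6804 = 4.35842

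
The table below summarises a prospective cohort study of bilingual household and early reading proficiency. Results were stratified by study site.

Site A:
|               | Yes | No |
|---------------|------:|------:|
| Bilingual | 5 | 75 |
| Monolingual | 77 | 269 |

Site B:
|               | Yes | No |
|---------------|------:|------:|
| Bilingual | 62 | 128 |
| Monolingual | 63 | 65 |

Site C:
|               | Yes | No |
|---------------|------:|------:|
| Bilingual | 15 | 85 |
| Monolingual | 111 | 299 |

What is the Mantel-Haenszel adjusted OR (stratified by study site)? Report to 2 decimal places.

OR_MH = Σ(aᵢdᵢ/nᵢ) / Σ(bᵢcᵢ/nᵢ), where nᵢ is the stratum total.
Stratum 1 (Site A): n = 426; a·d/n = 5·269/426 = 3.1573; b·c/n = 75·77/426 = 13.5563
Stratum 2 (Site B): n = 318; a·d/n = 62·65/318 = 12.6730; b·c/n = 128·63/318 = 25.3585
Stratum 3 (Site C): n = 510; a·d/n = 15·299/510 = 8.7941; b·c/n = 85·111/510 = 18.5000
OR_MH = (3.1573 + 12.6730 + 8.7941) / (13.5563 + 25.3585 + 18.5000) = 24.6244 / 57.4148 = 0.42888

0.43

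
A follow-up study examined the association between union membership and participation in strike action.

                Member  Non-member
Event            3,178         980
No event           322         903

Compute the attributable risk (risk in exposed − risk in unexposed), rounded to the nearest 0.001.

Reading the table with exposure as columns: a = 3178 (Member, case), b = 322 (Member, non-case), c = 980 (Non-member, case), d = 903.
Risk in exposed = 3178/3500 = 0.908000; risk in unexposed = 980/1883 = 0.520446.
Risk difference = 0.908000 − 0.520446 = 0.387554

0.388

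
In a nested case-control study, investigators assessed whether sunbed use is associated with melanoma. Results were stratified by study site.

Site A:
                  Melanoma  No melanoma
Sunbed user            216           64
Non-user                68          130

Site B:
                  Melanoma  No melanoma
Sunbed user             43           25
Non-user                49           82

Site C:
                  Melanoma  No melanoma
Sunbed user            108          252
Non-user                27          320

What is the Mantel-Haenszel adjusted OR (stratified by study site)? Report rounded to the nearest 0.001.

5.037

OR_MH = Σ(aᵢdᵢ/nᵢ) / Σ(bᵢcᵢ/nᵢ), where nᵢ is the stratum total.
Stratum 1 (Site A): n = 478; a·d/n = 216·130/478 = 58.7448; b·c/n = 64·68/478 = 9.1046
Stratum 2 (Site B): n = 199; a·d/n = 43·82/199 = 17.7186; b·c/n = 25·49/199 = 6.1558
Stratum 3 (Site C): n = 707; a·d/n = 108·320/707 = 48.8826; b·c/n = 252·27/707 = 9.6238
OR_MH = (58.7448 + 17.7186 + 48.8826) / (9.1046 + 6.1558 + 9.6238) = 125.3460 / 24.8841 = 5.03718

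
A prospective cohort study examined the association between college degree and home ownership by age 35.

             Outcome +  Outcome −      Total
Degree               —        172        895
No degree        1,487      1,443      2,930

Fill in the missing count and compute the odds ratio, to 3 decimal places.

The missing cell is in the exposed row: 895 − 172 = 723.
So a = 723, b = 172, c = 1487, d = 1443.
OR = (a·d)/(b·c) = (723 × 1443) / (172 × 1487) = 1043289 / 255764 = 4.07911

4.079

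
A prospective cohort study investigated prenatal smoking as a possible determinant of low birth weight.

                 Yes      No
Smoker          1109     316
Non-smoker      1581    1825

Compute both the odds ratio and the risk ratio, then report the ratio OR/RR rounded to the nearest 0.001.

2.416

Cells: a = 1109, b = 316, c = 1581, d = 1825.
OR = (1109·1825)/(316·1581) = 2023925/499596 = 4.05112
Risk in exposed = 1109/1425 = 0.77825; risk in unexposed = 1581/3406 = 0.46418; RR = 1.67660
OR/RR = 4.05112 / 1.67660 = 2.41627
The outcome is not rare, so the OR lies further from 1 than the RR.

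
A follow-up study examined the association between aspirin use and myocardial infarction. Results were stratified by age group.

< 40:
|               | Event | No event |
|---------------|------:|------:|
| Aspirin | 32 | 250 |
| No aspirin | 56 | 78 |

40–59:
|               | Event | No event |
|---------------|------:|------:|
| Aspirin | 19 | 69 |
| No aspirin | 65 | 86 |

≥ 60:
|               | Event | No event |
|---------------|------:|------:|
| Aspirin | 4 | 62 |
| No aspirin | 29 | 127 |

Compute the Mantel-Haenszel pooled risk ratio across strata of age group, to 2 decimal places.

RR_MH = Σ(aᵢ·n₀ᵢ/nᵢ) / Σ(cᵢ·n₁ᵢ/nᵢ), with n₁ᵢ = aᵢ+bᵢ (exposed), n₀ᵢ = cᵢ+dᵢ (unexposed), nᵢ = n₁ᵢ+n₀ᵢ.
Stratum 1 (< 40): n₁ = 282, n₀ = 134, n = 416; a·n₀/n = 32·134/416 = 10.3077; c·n₁/n = 56·282/416 = 37.9615
Stratum 2 (40–59): n₁ = 88, n₀ = 151, n = 239; a·n₀/n = 19·151/239 = 12.0042; c·n₁/n = 65·88/239 = 23.9331
Stratum 3 (≥ 60): n₁ = 66, n₀ = 156, n = 222; a·n₀/n = 4·156/222 = 2.8108; c·n₁/n = 29·66/222 = 8.6216
RR_MH = (10.3077 + 12.0042 + 2.8108) / (37.9615 + 23.9331 + 8.6216) = 25.1227 / 70.5162 = 0.35627

0.36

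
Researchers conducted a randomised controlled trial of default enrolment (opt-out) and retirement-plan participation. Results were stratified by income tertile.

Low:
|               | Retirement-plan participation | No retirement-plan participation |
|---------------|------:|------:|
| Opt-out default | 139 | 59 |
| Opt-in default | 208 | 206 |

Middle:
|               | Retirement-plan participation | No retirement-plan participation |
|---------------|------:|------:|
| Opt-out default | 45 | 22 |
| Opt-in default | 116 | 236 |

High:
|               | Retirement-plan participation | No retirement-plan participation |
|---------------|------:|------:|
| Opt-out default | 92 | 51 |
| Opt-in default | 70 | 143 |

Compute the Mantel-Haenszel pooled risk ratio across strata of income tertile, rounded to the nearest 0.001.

1.640

RR_MH = Σ(aᵢ·n₀ᵢ/nᵢ) / Σ(cᵢ·n₁ᵢ/nᵢ), with n₁ᵢ = aᵢ+bᵢ (exposed), n₀ᵢ = cᵢ+dᵢ (unexposed), nᵢ = n₁ᵢ+n₀ᵢ.
Stratum 1 (Low): n₁ = 198, n₀ = 414, n = 612; a·n₀/n = 139·414/612 = 94.0294; c·n₁/n = 208·198/612 = 67.2941
Stratum 2 (Middle): n₁ = 67, n₀ = 352, n = 419; a·n₀/n = 45·352/419 = 37.8043; c·n₁/n = 116·67/419 = 18.5489
Stratum 3 (High): n₁ = 143, n₀ = 213, n = 356; a·n₀/n = 92·213/356 = 55.0449; c·n₁/n = 70·143/356 = 28.1180
RR_MH = (94.0294 + 37.8043 + 55.0449) / (67.2941 + 18.5489 + 28.1180) = 186.8787 / 113.9610 = 1.63985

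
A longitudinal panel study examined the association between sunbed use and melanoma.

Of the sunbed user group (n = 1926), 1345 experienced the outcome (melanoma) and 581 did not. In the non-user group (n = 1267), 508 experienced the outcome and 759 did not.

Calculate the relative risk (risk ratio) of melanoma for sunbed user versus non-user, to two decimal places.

From the description: a = 1345, b = 581, c = 508, d = 759.
Risk in exposed = 1345/1926 = 0.69834; risk in unexposed = 508/1267 = 0.40095.
RR = 0.69834 / 0.40095 = 1.74172
The risk among the exposed is 1.74 times that among the unexposed.

1.74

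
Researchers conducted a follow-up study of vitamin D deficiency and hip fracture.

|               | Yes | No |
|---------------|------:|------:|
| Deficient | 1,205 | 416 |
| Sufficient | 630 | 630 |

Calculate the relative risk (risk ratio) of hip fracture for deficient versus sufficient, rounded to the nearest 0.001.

Cells: a = 1205, b = 416, c = 630, d = 630.
Risk in exposed = 1205/1621 = 0.74337; risk in unexposed = 630/1260 = 0.50000.
RR = 0.74337 / 0.50000 = 1.48674
The risk among the exposed is 1.49 times that among the unexposed.

1.487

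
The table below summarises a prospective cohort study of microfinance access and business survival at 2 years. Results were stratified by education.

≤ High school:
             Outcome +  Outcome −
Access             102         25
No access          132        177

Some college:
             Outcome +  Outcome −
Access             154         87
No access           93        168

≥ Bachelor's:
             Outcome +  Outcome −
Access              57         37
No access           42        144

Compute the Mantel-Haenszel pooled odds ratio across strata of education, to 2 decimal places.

OR_MH = Σ(aᵢdᵢ/nᵢ) / Σ(bᵢcᵢ/nᵢ), where nᵢ is the stratum total.
Stratum 1 (≤ High school): n = 436; a·d/n = 102·177/436 = 41.4083; b·c/n = 25·132/436 = 7.5688
Stratum 2 (Some college): n = 502; a·d/n = 154·168/502 = 51.5378; b·c/n = 87·93/502 = 16.1175
Stratum 3 (≥ Bachelor's): n = 280; a·d/n = 57·144/280 = 29.3143; b·c/n = 37·42/280 = 5.5500
OR_MH = (41.4083 + 51.5378 + 29.3143) / (7.5688 + 16.1175 + 5.5500) = 122.2604 / 29.2363 = 4.18180

4.18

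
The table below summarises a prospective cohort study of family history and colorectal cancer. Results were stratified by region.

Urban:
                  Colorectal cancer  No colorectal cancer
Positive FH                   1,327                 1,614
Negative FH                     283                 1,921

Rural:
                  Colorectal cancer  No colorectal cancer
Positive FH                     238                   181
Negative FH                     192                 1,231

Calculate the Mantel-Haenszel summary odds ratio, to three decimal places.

6.080

OR_MH = Σ(aᵢdᵢ/nᵢ) / Σ(bᵢcᵢ/nᵢ), where nᵢ is the stratum total.
Stratum 1 (Urban): n = 5145; a·d/n = 1327·1921/5145 = 495.4649; b·c/n = 1614·283/5145 = 88.7778
Stratum 2 (Rural): n = 1842; a·d/n = 238·1231/1842 = 159.0543; b·c/n = 181·192/1842 = 18.8664
OR_MH = (495.4649 + 159.0543) / (88.7778 + 18.8664) = 654.5192 / 107.6443 = 6.08039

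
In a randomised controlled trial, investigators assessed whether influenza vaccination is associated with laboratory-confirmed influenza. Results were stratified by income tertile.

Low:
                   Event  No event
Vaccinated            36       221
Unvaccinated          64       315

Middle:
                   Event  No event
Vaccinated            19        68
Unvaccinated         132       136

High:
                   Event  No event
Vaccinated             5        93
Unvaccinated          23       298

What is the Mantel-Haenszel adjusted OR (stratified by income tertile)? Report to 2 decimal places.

OR_MH = Σ(aᵢdᵢ/nᵢ) / Σ(bᵢcᵢ/nᵢ), where nᵢ is the stratum total.
Stratum 1 (Low): n = 636; a·d/n = 36·315/636 = 17.8302; b·c/n = 221·64/636 = 22.2390
Stratum 2 (Middle): n = 355; a·d/n = 19·136/355 = 7.2789; b·c/n = 68·132/355 = 25.2845
Stratum 3 (High): n = 419; a·d/n = 5·298/419 = 3.5561; b·c/n = 93·23/419 = 5.1050
OR_MH = (17.8302 + 7.2789 + 3.5561) / (22.2390 + 25.2845 + 5.1050) = 28.6651 / 52.6285 = 0.54467

0.54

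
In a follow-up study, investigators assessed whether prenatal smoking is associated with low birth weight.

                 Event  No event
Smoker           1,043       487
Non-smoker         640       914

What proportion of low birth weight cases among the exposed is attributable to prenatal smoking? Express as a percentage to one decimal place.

Cells: a = 1043, b = 487, c = 640, d = 914.
Risk in exposed = 1043/1530 = 0.68170; risk in unexposed = 640/1554 = 0.41184.
RR = 0.68170/0.41184 = 1.65525
AR% = (RR − 1)/RR × 100 = (1.65525 − 1)/1.65525 × 100 = 39.5862%

39.6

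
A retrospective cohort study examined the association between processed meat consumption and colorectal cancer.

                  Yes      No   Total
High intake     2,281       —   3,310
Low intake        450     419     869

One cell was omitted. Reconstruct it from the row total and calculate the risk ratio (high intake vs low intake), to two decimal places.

The missing cell is in the exposed row: 3310 − 2281 = 1029.
So a = 2281, b = 1029, c = 450, d = 419.
RR = [a/(a+b)] / [c/(c+d)] = (2281/3310) / (450/869) = 0.68912/0.51784 = 1.33077

1.33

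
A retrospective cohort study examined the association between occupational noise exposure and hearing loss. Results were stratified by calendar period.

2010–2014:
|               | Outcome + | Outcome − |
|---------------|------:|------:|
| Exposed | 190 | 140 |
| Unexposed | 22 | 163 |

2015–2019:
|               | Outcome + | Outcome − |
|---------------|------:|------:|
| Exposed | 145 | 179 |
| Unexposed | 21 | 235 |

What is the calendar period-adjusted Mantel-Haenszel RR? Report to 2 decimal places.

5.12

RR_MH = Σ(aᵢ·n₀ᵢ/nᵢ) / Σ(cᵢ·n₁ᵢ/nᵢ), with n₁ᵢ = aᵢ+bᵢ (exposed), n₀ᵢ = cᵢ+dᵢ (unexposed), nᵢ = n₁ᵢ+n₀ᵢ.
Stratum 1 (2010–2014): n₁ = 330, n₀ = 185, n = 515; a·n₀/n = 190·185/515 = 68.2524; c·n₁/n = 22·330/515 = 14.0971
Stratum 2 (2015–2019): n₁ = 324, n₀ = 256, n = 580; a·n₀/n = 145·256/580 = 64.0000; c·n₁/n = 21·324/580 = 11.7310
RR_MH = (68.2524 + 64.0000) / (14.0971 + 11.7310) = 132.2524 / 25.8281 = 5.12048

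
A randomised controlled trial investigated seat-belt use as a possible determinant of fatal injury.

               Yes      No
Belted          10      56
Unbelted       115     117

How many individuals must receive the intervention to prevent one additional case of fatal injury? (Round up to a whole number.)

Risk in treated group = 10/66 = 0.15152; risk in control = 115/232 = 0.49569.
Absolute risk reduction = 0.49569 − 0.15152 = 0.34417
NNT = 1 / ARR = 1 / 0.34417 = 2.906 → round up → 3

3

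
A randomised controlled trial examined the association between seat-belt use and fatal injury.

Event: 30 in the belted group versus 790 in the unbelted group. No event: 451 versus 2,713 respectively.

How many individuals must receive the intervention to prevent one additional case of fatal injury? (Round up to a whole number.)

Risk in treated group = 30/481 = 0.06237; risk in control = 790/3503 = 0.22552.
Absolute risk reduction = 0.22552 − 0.06237 = 0.16315
NNT = 1 / ARR = 1 / 0.16315 = 6.129 → round up → 7

7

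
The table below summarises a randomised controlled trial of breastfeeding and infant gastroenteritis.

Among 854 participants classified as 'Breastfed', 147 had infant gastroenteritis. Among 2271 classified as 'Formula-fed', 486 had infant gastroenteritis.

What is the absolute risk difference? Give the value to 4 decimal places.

-0.0419

From the description: a = 147, b = 707, c = 486, d = 1785.
Risk in exposed = 147/854 = 0.172131; risk in unexposed = 486/2271 = 0.214003.
Risk difference = 0.172131 − 0.214003 = -0.041871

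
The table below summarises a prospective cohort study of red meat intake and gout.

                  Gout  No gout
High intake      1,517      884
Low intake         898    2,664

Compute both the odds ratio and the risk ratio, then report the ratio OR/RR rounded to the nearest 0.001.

2.031

Cells: a = 1517, b = 884, c = 898, d = 2664.
OR = (1517·2664)/(884·898) = 4041288/793832 = 5.09086
Risk in exposed = 1517/2401 = 0.63182; risk in unexposed = 898/3562 = 0.25211; RR = 2.50617
OR/RR = 5.09086 / 2.50617 = 2.03133
The outcome is not rare, so the OR lies further from 1 than the RR.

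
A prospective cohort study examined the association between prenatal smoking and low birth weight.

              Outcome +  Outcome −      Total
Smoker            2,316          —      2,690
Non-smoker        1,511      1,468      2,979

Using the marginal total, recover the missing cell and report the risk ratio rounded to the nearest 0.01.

The missing cell is in the exposed row: 2690 − 2316 = 374.
So a = 2316, b = 374, c = 1511, d = 1468.
RR = [a/(a+b)] / [c/(c+d)] = (2316/2690) / (1511/2979) = 0.86097/0.50722 = 1.69743

1.70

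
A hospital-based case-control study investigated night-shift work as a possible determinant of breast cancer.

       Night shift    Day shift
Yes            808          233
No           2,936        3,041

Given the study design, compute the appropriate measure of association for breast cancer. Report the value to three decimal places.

Reading the table with exposure as columns: a = 808 (Night shift, case), b = 2936 (Night shift, non-case), c = 233 (Day shift, case), d = 3041.
This is a hospital-based case-control study: participants were sampled on outcome status, so risks in the source population cannot be estimated directly — relative risk is not valid here. The odds ratio is the appropriate measure.
OR = (a·d)/(b·c) = (808 × 3041) / (2936 × 233) = 2457128 / 684088 = 3.59183

3.592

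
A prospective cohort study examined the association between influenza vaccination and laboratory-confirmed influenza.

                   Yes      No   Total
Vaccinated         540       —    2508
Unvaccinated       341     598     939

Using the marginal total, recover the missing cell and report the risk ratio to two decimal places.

0.59

The missing cell is in the exposed row: 2508 − 540 = 1968.
So a = 540, b = 1968, c = 341, d = 598.
RR = [a/(a+b)] / [c/(c+d)] = (540/2508) / (341/939) = 0.21531/0.36315 = 0.59289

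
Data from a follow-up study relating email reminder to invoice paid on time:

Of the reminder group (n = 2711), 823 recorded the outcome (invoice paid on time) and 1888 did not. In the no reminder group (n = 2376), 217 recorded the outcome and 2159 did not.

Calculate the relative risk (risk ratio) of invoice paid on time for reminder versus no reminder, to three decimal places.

From the description: a = 823, b = 1888, c = 217, d = 2159.
Risk in exposed = 823/2711 = 0.30358; risk in unexposed = 217/2376 = 0.09133.
RR = 0.30358 / 0.09133 = 3.32397
The risk among the exposed is 3.32 times that among the unexposed.

3.324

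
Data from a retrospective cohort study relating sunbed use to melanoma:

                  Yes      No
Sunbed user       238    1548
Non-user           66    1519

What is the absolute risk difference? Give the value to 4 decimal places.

Cells: a = 238, b = 1548, c = 66, d = 1519.
Risk in exposed = 238/1786 = 0.133259; risk in unexposed = 66/1585 = 0.041640.
Risk difference = 0.133259 − 0.041640 = 0.091618

0.0916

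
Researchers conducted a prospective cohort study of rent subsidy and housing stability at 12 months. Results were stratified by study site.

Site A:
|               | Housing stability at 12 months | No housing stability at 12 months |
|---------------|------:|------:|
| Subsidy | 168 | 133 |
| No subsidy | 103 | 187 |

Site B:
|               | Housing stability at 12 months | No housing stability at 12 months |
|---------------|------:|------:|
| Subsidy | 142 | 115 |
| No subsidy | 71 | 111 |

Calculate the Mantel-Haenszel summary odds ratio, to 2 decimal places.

2.13

OR_MH = Σ(aᵢdᵢ/nᵢ) / Σ(bᵢcᵢ/nᵢ), where nᵢ is the stratum total.
Stratum 1 (Site A): n = 591; a·d/n = 168·187/591 = 53.1574; b·c/n = 133·103/591 = 23.1794
Stratum 2 (Site B): n = 439; a·d/n = 142·111/439 = 35.9043; b·c/n = 115·71/439 = 18.5991
OR_MH = (53.1574 + 35.9043) / (23.1794 + 18.5991) = 89.0617 / 41.7784 = 2.13176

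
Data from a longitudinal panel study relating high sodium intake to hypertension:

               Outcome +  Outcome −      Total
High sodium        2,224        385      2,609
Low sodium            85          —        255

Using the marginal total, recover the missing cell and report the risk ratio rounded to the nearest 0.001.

The missing cell is in the unexposed row: 255 − 85 = 170.
So a = 2224, b = 385, c = 85, d = 170.
RR = [a/(a+b)] / [c/(c+d)] = (2224/2609) / (85/255) = 0.85243/0.33333 = 2.55730

2.557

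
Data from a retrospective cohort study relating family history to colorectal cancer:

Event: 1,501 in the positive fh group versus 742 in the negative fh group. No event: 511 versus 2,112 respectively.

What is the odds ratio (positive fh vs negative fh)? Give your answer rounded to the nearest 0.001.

8.361

From the description: a = 1501, b = 511, c = 742, d = 2112.
OR = (a·d)/(b·c) = (1501 × 2112) / (511 × 742) = 3170112 / 379162 = 8.36084
The odds of colorectal cancer are about 8.36 times as high in the positive fh group.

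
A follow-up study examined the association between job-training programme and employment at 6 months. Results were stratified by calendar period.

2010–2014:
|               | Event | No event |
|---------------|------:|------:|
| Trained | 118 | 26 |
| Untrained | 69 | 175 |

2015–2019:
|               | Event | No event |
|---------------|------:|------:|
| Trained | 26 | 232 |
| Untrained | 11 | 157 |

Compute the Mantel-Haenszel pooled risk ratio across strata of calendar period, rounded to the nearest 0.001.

2.617

RR_MH = Σ(aᵢ·n₀ᵢ/nᵢ) / Σ(cᵢ·n₁ᵢ/nᵢ), with n₁ᵢ = aᵢ+bᵢ (exposed), n₀ᵢ = cᵢ+dᵢ (unexposed), nᵢ = n₁ᵢ+n₀ᵢ.
Stratum 1 (2010–2014): n₁ = 144, n₀ = 244, n = 388; a·n₀/n = 118·244/388 = 74.2062; c·n₁/n = 69·144/388 = 25.6082
Stratum 2 (2015–2019): n₁ = 258, n₀ = 168, n = 426; a·n₀/n = 26·168/426 = 10.2535; c·n₁/n = 11·258/426 = 6.6620
RR_MH = (74.2062 + 10.2535) / (25.6082 + 6.6620) = 84.4597 / 32.2702 = 2.61726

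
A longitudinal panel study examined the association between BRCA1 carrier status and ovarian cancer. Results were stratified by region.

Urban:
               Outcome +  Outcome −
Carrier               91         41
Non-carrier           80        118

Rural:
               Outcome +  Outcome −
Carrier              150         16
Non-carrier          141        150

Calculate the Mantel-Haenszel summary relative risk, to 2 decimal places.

1.80

RR_MH = Σ(aᵢ·n₀ᵢ/nᵢ) / Σ(cᵢ·n₁ᵢ/nᵢ), with n₁ᵢ = aᵢ+bᵢ (exposed), n₀ᵢ = cᵢ+dᵢ (unexposed), nᵢ = n₁ᵢ+n₀ᵢ.
Stratum 1 (Urban): n₁ = 132, n₀ = 198, n = 330; a·n₀/n = 91·198/330 = 54.6000; c·n₁/n = 80·132/330 = 32.0000
Stratum 2 (Rural): n₁ = 166, n₀ = 291, n = 457; a·n₀/n = 150·291/457 = 95.5142; c·n₁/n = 141·166/457 = 51.2166
RR_MH = (54.6000 + 95.5142) / (32.0000 + 51.2166) = 150.1142 / 83.2166 = 1.80390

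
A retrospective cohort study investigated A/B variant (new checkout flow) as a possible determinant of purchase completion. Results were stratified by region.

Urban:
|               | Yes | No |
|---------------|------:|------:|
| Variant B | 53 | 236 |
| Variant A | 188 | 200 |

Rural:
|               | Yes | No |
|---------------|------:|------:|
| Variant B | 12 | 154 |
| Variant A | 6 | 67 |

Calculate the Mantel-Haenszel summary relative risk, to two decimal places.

0.40

RR_MH = Σ(aᵢ·n₀ᵢ/nᵢ) / Σ(cᵢ·n₁ᵢ/nᵢ), with n₁ᵢ = aᵢ+bᵢ (exposed), n₀ᵢ = cᵢ+dᵢ (unexposed), nᵢ = n₁ᵢ+n₀ᵢ.
Stratum 1 (Urban): n₁ = 289, n₀ = 388, n = 677; a·n₀/n = 53·388/677 = 30.3752; c·n₁/n = 188·289/677 = 80.2541
Stratum 2 (Rural): n₁ = 166, n₀ = 73, n = 239; a·n₀/n = 12·73/239 = 3.6653; c·n₁/n = 6·166/239 = 4.1674
RR_MH = (30.3752 + 3.6653) / (80.2541 + 4.1674) = 34.0405 / 84.4214 = 0.40322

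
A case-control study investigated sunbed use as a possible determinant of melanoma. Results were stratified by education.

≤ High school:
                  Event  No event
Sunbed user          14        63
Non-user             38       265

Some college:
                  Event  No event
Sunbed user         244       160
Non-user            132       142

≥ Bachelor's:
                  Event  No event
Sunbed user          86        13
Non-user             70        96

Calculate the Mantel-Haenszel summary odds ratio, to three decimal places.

OR_MH = Σ(aᵢdᵢ/nᵢ) / Σ(bᵢcᵢ/nᵢ), where nᵢ is the stratum total.
Stratum 1 (≤ High school): n = 380; a·d/n = 14·265/380 = 9.7632; b·c/n = 63·38/380 = 6.3000
Stratum 2 (Some college): n = 678; a·d/n = 244·142/678 = 51.1032; b·c/n = 160·132/678 = 31.1504
Stratum 3 (≥ Bachelor's): n = 265; a·d/n = 86·96/265 = 31.1547; b·c/n = 13·70/265 = 3.4340
OR_MH = (9.7632 + 51.1032 + 31.1547) / (6.3000 + 31.1504 + 3.4340) = 92.0211 / 40.8844 = 2.25076

2.251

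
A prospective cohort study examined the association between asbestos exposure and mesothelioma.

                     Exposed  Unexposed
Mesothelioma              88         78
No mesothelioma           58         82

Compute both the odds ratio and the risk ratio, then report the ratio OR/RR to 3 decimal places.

1.290

Reading the table with exposure as columns: a = 88 (Exposed, case), b = 58 (Exposed, non-case), c = 78 (Unexposed, case), d = 82.
OR = (88·82)/(58·78) = 7216/4524 = 1.59505
Risk in exposed = 88/146 = 0.60274; risk in unexposed = 78/160 = 0.48750; RR = 1.23639
OR/RR = 1.59505 / 1.23639 = 1.29009
The outcome is not rare, so the OR lies further from 1 than the RR.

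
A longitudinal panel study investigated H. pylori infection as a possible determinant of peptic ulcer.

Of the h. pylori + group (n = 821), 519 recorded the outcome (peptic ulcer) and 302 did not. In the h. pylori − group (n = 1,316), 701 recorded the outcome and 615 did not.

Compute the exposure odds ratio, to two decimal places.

From the description: a = 519, b = 302, c = 701, d = 615.
OR = (a·d)/(b·c) = (519 × 615) / (302 × 701) = 319185 / 211702 = 1.50771
The odds of peptic ulcer are about 1.51 times as high in the h. pylori + group.

1.51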